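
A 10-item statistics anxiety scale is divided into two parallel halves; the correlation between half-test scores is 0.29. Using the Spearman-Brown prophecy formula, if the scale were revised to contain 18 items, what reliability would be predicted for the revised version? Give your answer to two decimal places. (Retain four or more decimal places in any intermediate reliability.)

0.60

Full-test reliability from the split-half r: r_full = 2(0.29)/(1 + 0.29) = 0.4496
Then adjust to 18 items: n = 18/10 = 1.8000
r_new = n·r_full / (1 + (n − 1)·r_full) = 0.8093 / 1.3597 ≈ 0.5952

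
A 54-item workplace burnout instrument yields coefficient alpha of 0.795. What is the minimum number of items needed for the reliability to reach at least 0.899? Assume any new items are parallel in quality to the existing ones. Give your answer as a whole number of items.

Spearman-Brown solved for the length factor n:
n = r*(1 − r) / [ r (1 − r*) ]
n = 0.899(1 − 0.795) / [0.795(1 − 0.899)]
n = 0.184295 / 0.080295 ≈ 2.2952
So the test needs 2.2952 × 54 ≈ 123.94 items; rounding up, 124.

124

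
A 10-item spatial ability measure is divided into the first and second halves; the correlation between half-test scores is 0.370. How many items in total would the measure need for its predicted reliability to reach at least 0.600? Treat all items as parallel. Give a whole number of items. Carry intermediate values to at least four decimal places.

13

r_full = 2(0.370)/(1 + 0.370) = 0.5401
n = r_tgt(1 − r_full) / [r_full(1 − r_tgt)] = 0.600 × 0.4599 / (0.5401 × 0.400) ≈ 1.2773
Items = 1.2773 × 10 ≈ 12.77 → 13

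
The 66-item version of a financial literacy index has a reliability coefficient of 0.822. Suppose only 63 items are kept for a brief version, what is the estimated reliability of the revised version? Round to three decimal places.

The new length is 63/66 = 0.9545 times the old.
r_new = (0.9545 × 0.822) / (1 + (0.9545 − 1) × 0.822)
     = 0.7846 / 0.9626 = 0.8151

0.815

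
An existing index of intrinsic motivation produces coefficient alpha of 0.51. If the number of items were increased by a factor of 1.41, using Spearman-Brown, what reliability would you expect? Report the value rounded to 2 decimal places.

r_new = (1.41 × 0.51) / (1 + (1.41 − 1) × 0.51)
     = 0.7191 / 1.2091 = 0.5947

0.59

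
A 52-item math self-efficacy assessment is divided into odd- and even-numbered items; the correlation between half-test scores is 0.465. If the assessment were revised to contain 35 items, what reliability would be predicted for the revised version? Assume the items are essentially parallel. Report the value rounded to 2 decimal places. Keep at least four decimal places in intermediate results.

Spearman-Brown correction (n = 2): r_full = 2·0.465/(1 + 0.465) = 0.6348
Length factor from 52 to 35 items: n = 35/52 = 0.6731
r_new = n·r_full / (1 + (n − 1)·r_full) = 0.4273 / 0.7925 ≈ 0.5392

0.54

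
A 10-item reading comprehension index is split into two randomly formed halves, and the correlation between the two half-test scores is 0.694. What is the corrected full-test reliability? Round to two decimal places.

The full test is twice the length of either half (n = 2).
r_full = 2(0.694) / (1 + 0.694)
r_full = 1.3880 / 1.6940 ≈ 0.8194

0.82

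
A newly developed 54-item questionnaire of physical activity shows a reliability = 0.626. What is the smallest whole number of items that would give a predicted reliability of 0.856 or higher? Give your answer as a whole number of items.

192

Rearranging the Spearman-Brown formula for n,
n = r*(1 − r) / [ r (1 − r*) ]
n = 0.856(1 − 0.626) / [0.626(1 − 0.856)]
n = 0.320144 / 0.090144 ≈ 3.5515
3.5515 × 54 = 191.78 → 192 items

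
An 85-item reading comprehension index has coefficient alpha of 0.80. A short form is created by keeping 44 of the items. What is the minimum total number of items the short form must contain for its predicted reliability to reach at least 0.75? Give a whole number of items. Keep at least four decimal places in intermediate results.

Short-form reliability: n = 44/85 = 0.5176; r_44 = n·r/(1+(n−1)r) ≈ 0.6743
Then solve for n' with r_old = 0.6743, r_target = 0.75: n' = 0.75(1 − 0.6743)/[0.6743(1 − 0.75)] = 1.4491
Items = 1.4491 × 44 ≈ 63.76 → 64

64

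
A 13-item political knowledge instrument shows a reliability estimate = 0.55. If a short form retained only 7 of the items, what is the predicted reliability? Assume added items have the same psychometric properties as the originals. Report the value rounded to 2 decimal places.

n = 7/13 = 0.5385
r_new = 0.5385·0.55 / [1 + (0.5385 − 1)·0.55]
     = 0.2962 / 0.7462 = 0.3969

0.40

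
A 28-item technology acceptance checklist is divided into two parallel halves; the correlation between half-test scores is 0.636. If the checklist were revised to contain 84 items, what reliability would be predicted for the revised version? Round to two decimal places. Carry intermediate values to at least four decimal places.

0.91

First correct the split-half correlation to full-test reliability: r_full = 2 × 0.636 / (1 + 0.636) ≈ 0.7775
Then adjust to 84 items: n = 84/28 = 3.0000
r_new = n·r_full / (1 + (n − 1)·r_full) = 2.3325 / 2.5550 ≈ 0.9129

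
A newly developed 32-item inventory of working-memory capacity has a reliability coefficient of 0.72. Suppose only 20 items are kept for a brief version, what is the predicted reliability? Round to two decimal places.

0.62

Length ratio n = 20/32 = 0.625
Spearman-Brown: r_new = n·r / (1 + (n − 1)·r)
r_new = (0.625 × 0.72) / (1 + (0.625 − 1) × 0.72)
     = 0.4500 / 0.7300 = 0.6164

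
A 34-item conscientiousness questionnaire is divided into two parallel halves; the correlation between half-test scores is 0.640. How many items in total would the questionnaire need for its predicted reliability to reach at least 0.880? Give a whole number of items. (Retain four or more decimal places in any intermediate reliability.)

Corrected full-test reliability: r_full = 2 × 0.640 / (1 + 0.640) ≈ 0.7805
Solve Spearman-Brown for n: n = 0.880(1 − 0.7805) / [0.7805(1 − 0.880)] = 2.0624
Required items = 2.0624 × 34 = 70.12, so 71 items.

71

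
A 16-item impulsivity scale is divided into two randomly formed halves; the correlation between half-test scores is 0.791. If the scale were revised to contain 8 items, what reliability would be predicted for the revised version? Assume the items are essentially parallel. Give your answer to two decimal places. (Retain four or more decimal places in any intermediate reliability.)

Full-test reliability from the split-half r: r_full = 2(0.791)/(1 + 0.791) = 0.8833
Then adjust to 8 items: n = 8/16 = 0.5000
r_new = n·r_full / (1 + (n − 1)·r_full) = 0.4416 / 0.5584 ≈ 0.7908

0.79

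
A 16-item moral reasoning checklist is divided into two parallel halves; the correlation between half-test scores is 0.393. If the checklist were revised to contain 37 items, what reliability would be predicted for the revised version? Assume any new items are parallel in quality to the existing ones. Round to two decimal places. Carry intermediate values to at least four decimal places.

First correct the split-half correlation to full-test reliability: r_full = 2 × 0.393 / (1 + 0.393) ≈ 0.5642
Length factor from 16 to 37 items: n = 37/16 = 2.3125
r_new = n·r_full / (1 + (n − 1)·r_full) = 1.3047 / 1.7405 ≈ 0.7496

0.75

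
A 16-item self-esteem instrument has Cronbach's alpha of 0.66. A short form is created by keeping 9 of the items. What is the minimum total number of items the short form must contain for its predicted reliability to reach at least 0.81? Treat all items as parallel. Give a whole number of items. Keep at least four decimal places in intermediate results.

36

First, r for the 9-item form: n = 9/16 = 0.5625, so r_9 = 0.5625·0.66/(1 + (0.5625 − 1)·0.66) = 0.5220
Then solve for n' with r_old = 0.5220, r_target = 0.81: n' = 0.81(1 − 0.5220)/[0.5220(1 − 0.81)] = 3.9038
Items = 3.9038 × 9 ≈ 35.13 → 36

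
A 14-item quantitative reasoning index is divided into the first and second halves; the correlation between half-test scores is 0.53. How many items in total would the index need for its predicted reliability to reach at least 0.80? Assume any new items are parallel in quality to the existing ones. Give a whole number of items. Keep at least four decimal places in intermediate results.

r_full = 2(0.53)/(1 + 0.53) = 0.6928
n = r_tgt(1 − r_full) / [r_full(1 − r_tgt)] = 0.80 × 0.3072 / (0.6928 × 0.20) ≈ 1.7737
Items = 1.7737 × 14 ≈ 24.83 → 25

25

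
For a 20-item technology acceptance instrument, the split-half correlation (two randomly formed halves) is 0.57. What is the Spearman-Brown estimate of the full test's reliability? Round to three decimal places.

Apply the Spearman-Brown correction with n = 2:
r_full = 2(0.57) / (1 + 0.57)
r_full = 1.1400 / 1.5700 ≈ 0.7261

0.726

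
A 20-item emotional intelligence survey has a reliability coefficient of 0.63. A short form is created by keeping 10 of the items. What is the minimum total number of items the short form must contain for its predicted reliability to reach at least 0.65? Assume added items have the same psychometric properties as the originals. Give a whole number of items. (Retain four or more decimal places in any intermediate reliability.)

22

First, r for the 10-item form: n = 10/20 = 0.5000, so r_10 = 0.5000·0.63/(1 + (0.5000 − 1)·0.63) = 0.4599
Length factor from the short form to reach 0.65: n' = 0.65(1 − 0.4599) / [0.4599(1 − 0.65)] ≈ 2.1810
Items = 2.1810 × 10 ≈ 21.81 → 22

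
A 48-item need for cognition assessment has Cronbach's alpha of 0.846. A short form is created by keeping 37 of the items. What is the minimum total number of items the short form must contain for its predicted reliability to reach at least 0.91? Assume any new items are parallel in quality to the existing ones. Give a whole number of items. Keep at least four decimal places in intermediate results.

First, r for the 37-item form: n = 37/48 = 0.7708, so r_37 = 0.7708·0.846/(1 + (0.7708 − 1)·0.846) = 0.8090
Length factor from the short form to reach 0.91: n' = 0.91(1 − 0.8090) / [0.8090(1 − 0.91)] ≈ 2.3872
Items = 2.3872 × 37 ≈ 88.33 → 89

89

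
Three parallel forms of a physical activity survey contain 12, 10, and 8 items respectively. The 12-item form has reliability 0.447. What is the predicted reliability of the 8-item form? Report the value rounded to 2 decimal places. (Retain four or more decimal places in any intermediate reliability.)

0.35

The 10-item form is not needed; work directly from the 12-item form with n = 8/12 = 0.6667.
r_{8} = n·r / (1 + (n − 1)·r) = 0.2980 / 0.8510 ≈ 0.3502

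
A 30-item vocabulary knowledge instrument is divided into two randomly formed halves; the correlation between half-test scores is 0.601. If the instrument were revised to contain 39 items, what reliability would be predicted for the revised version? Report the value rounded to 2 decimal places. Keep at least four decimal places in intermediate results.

0.80

Full-test reliability from the split-half r: r_full = 2(0.601)/(1 + 0.601) = 0.7508
Length factor from 30 to 39 items: n = 39/30 = 1.3000
r_new = n·r_full / (1 + (n − 1)·r_full) = 0.9760 / 1.2252 ≈ 0.7966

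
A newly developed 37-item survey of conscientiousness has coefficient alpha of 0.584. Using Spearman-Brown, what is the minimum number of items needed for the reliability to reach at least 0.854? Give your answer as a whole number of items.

155

n = [0.854 × 0.416] / [0.584 × 0.146]
  = 0.355264 / 0.085264 = 4.1666
So the test needs 4.1666 × 37 ≈ 154.16 items; rounding up, 155.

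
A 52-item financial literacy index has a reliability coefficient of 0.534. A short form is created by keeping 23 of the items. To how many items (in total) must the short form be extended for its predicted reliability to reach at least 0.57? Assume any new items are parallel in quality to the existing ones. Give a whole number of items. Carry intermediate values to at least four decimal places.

First, r for the 23-item form: n = 23/52 = 0.4423, so r_23 = 0.4423·0.534/(1 + (0.4423 − 1)·0.534) = 0.3364
Then solve for n' with r_old = 0.3364, r_target = 0.57: n' = 0.57(1 − 0.3364)/[0.3364(1 − 0.57)] = 2.6149
Total items = 2.6149 × 23 = 60.14, rounded up to 61.

61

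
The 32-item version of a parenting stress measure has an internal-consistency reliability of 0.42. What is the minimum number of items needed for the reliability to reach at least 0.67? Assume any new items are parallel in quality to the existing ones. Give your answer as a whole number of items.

90

Invert Spearman-Brown to solve for n:
n = r_target (1 − r_old) / [ r_old (1 − r_target) ]
n = [0.67 × 0.58] / [0.42 × 0.33]
  = 0.3886 / 0.1386 = 2.8038
2.8038 × 32 = 89.72 → 90 items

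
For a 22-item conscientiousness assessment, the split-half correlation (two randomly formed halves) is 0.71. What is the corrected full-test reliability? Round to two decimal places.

0.83

The full test is twice the length of either half (n = 2).
r_full = 2(0.71) / (1 + 0.71)
       = 1.4200 / 1.7100 = 0.8304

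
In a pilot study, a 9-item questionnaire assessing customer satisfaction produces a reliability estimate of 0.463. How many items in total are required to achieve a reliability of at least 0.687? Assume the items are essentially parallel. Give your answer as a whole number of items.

23

Spearman-Brown solved for the length factor n:
n = r_target (1 − r_old) / [ r_old (1 − r_target) ]
n = 0.687(1 − 0.463) / [0.463(1 − 0.687)]
n = 0.368919 / 0.144919 ≈ 2.5457
Items needed = n × 9 = 2.5457 × 9 ≈ 22.91 → round up to 23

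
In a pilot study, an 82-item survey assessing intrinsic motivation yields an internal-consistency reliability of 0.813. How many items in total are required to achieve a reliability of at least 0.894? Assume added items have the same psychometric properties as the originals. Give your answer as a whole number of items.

Spearman-Brown solved for the length factor n:
n = r_target (1 − r_old) / [ r_old (1 − r_target) ]
n = 0.894(1 − 0.813) / [0.813(1 − 0.894)]
  = 0.167178 / 0.086178 = 1.9399
So the test needs 1.9399 × 82 ≈ 159.07 items; rounding up, 160.

160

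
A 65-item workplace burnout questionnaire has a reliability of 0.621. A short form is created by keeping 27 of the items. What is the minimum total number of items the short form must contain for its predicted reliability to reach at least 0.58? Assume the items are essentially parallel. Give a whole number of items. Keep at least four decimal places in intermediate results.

Short-form reliability: n = 27/65 = 0.4154; r_27 = n·r/(1+(n−1)r) ≈ 0.4050
Then solve for n' with r_old = 0.4050, r_target = 0.58: n' = 0.58(1 − 0.4050)/[0.4050(1 − 0.58)] = 2.0288
Total items = 2.0288 × 27 = 54.78, rounded up to 55.

55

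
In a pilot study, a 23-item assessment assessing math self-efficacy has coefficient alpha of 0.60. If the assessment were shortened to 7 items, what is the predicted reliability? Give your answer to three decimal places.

Length ratio n = 7/23 = 0.3043
Apply the Spearman-Brown prophecy formula, r' = nr / [1 + (n − 1)r]:
r_new = 0.3043·0.60 / [1 + (0.3043 − 1)·0.60]
r_new = 0.1826 / 0.5826 ≈ 0.3134

0.313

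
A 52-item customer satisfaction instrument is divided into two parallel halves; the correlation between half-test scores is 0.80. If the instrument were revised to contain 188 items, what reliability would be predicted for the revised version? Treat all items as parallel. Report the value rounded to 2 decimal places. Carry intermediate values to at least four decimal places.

Full-test reliability from the split-half r: r_full = 2(0.80)/(1 + 0.80) = 0.8889
Length factor from 52 to 188 items: n = 188/52 = 3.6154
r_new = n·r_full / (1 + (n − 1)·r_full) = 3.2137 / 3.3248 ≈ 0.9666

0.97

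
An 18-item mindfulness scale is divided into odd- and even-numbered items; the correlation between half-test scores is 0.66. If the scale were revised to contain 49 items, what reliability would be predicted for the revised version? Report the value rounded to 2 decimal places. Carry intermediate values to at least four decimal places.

Full-test reliability from the split-half r: r_full = 2(0.66)/(1 + 0.66) = 0.7952
Length factor from 18 to 49 items: n = 49/18 = 2.7222
r_new = n·r_full / (1 + (n − 1)·r_full) = 2.1647 / 2.3695 ≈ 0.9136

0.91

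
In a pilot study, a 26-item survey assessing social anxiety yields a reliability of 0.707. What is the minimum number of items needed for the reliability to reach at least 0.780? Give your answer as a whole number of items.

39

n = 0.780(1 − 0.707) / [0.707(1 − 0.780)]
n = 0.228540 / 0.155540 ≈ 1.4693
So the test needs 1.4693 × 26 ≈ 38.20 items; rounding up, 39.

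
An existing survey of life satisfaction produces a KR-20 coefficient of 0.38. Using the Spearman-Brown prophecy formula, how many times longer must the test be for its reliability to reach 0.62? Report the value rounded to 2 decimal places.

2.66

Spearman-Brown solved for the length factor n:
n = r_target (1 − r_old) / [ r_old (1 − r_target) ]
n = [0.62 × 0.62] / [0.38 × 0.38]
n = 0.3844 / 0.1444 ≈ 2.6620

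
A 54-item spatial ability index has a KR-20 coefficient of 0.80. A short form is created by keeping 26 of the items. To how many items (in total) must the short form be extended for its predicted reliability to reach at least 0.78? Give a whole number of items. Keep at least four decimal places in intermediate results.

Short-form reliability: n = 26/54 = 0.4815; r_26 = n·r/(1+(n−1)r) ≈ 0.6582
Length factor from the short form to reach 0.78: n' = 0.78(1 − 0.6582) / [0.6582(1 − 0.78)] ≈ 1.8411
Total items = 1.8411 × 26 = 47.87, rounded up to 48.

48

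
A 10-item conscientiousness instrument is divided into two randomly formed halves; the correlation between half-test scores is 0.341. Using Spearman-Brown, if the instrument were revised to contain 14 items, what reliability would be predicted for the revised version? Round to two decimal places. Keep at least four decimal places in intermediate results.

0.59

First correct the split-half correlation to full-test reliability: r_full = 2 × 0.341 / (1 + 0.341) ≈ 0.5086
Length factor from 10 to 14 items: n = 14/10 = 1.4000
r_new = n·r_full / (1 + (n − 1)·r_full) = 0.7120 / 1.2034 ≈ 0.5917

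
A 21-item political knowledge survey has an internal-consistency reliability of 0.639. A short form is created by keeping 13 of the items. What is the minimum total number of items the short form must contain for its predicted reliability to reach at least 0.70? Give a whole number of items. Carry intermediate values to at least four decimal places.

Short-form reliability: n = 13/21 = 0.6190; r_13 = n·r/(1+(n−1)r) ≈ 0.5228
Then solve for n' with r_old = 0.5228, r_target = 0.70: n' = 0.70(1 − 0.5228)/[0.5228(1 − 0.70)] = 2.1298
Total items = 2.1298 × 13 = 27.69, rounded up to 28.

28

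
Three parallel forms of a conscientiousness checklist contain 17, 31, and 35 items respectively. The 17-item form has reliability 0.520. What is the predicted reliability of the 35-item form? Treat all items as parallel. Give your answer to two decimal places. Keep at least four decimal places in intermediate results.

Only the ratio of lengths matters: n = 35/17 = 2.0588
r_{35} = n·r / (1 + (n − 1)·r) = 1.0706 / 1.5506 ≈ 0.6904

0.69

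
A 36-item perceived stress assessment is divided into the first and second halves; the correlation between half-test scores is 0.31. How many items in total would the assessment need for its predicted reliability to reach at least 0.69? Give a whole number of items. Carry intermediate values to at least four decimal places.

90

r_full = 2(0.31)/(1 + 0.31) = 0.4733
n = r_tgt(1 − r_full) / [r_full(1 − r_tgt)] = 0.69 × 0.5267 / (0.4733 × 0.31) ≈ 2.4769
Items = 2.4769 × 36 ≈ 89.17 → 90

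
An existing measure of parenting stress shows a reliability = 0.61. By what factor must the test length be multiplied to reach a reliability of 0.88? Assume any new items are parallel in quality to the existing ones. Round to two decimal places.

Rearranging the Spearman-Brown formula for n,
n = r_target (1 − r_old) / [ r_old (1 − r_target) ]
n = [0.88 × 0.39] / [0.61 × 0.12]
  = 0.3432 / 0.0732 = 4.6885

4.69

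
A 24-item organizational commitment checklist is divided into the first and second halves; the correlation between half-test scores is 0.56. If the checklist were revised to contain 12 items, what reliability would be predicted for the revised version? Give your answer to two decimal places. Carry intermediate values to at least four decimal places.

0.56

Full-test reliability from the split-half r: r_full = 2(0.56)/(1 + 0.56) = 0.7179
Then adjust to 12 items: n = 12/24 = 0.5000
r_new = n·r_full / (1 + (n − 1)·r_full) = 0.3589 / 0.6411 ≈ 0.5598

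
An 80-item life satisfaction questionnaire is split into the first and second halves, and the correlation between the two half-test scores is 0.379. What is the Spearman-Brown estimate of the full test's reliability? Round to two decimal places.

Each half is half the length of the full test, so the full test is n = 2 times a half.
r_full = 2(0.379) / (1 + 0.379)
r_full = 0.7580 / 1.3790 ≈ 0.5497

0.55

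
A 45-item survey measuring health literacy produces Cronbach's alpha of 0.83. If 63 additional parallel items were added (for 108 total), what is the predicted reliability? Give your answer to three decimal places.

n = 108/45 = 2.4
Spearman-Brown: r_new = n·r / (1 + (n − 1)·r)
r_new = 2.4·0.83 / [1 + (2.4 − 1)·0.83]
     = 1.9920 / 2.1620 = 0.9214

0.921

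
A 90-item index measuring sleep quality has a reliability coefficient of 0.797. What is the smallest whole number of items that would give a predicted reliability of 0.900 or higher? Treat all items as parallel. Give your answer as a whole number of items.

207

n = 0.900(1 − 0.797) / [0.797(1 − 0.900)]
  = 0.182700 / 0.079700 = 2.2923
Items needed = n × 90 = 2.2923 × 90 ≈ 206.31 → round up to 207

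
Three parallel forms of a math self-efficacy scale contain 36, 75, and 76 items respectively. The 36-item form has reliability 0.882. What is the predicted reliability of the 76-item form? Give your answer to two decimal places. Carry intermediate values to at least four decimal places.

Only the ratio of lengths matters: n = 76/36 = 2.1111
r_{76} = n·r / (1 + (n − 1)·r) = 1.8620 / 1.9800 ≈ 0.9404

0.94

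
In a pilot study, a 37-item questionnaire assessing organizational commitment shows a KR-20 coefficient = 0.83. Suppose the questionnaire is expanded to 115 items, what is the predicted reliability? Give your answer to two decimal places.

0.94

The new length is 115/37 = 3.1081 times the old.
By Spearman-Brown, r_new = n r / (1 + (n − 1) r).
r_new = (3.1081 × 0.83) / (1 + (3.1081 − 1) × 0.83)
     = 2.5797 / 2.7497 = 0.9382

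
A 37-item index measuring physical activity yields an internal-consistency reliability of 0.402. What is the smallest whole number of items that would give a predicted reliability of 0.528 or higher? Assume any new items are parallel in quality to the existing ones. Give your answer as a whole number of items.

62

Invert Spearman-Brown to solve for n:
n = r*(1 − r) / [ r (1 − r*) ]
n = 0.528(1 − 0.402) / [0.402(1 − 0.528)]
  = 0.315744 / 0.189744 = 1.6641
So the test needs 1.6641 × 37 ≈ 61.57 items; rounding up, 62.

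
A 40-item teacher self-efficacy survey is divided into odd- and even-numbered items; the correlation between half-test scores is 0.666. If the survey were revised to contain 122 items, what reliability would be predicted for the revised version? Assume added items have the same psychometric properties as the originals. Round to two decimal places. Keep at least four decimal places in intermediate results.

Spearman-Brown correction (n = 2): r_full = 2·0.666/(1 + 0.666) = 0.7995
Length factor from 40 to 122 items: n = 122/40 = 3.0500
r_new = n·r_full / (1 + (n − 1)·r_full) = 2.4385 / 2.6390 ≈ 0.9240

0.92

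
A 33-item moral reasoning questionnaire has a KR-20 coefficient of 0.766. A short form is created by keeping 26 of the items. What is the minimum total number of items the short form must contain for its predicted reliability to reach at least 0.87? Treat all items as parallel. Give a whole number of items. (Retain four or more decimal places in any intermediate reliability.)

Short-form reliability: n = 26/33 = 0.7879; r_26 = n·r/(1+(n−1)r) ≈ 0.7206
Then solve for n' with r_old = 0.7206, r_target = 0.87: n' = 0.87(1 − 0.7206)/[0.7206(1 − 0.87)] = 2.5948
Total items = 2.5948 × 26 = 67.46, rounded up to 68.

68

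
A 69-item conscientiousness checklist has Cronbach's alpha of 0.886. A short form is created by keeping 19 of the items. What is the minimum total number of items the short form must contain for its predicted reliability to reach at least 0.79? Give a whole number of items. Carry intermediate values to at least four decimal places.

Short-form reliability: n = 19/69 = 0.2754; r_19 = n·r/(1+(n−1)r) ≈ 0.6816
Length factor from the short form to reach 0.79: n' = 0.79(1 − 0.6816) / [0.6816(1 − 0.79)] ≈ 1.7573
Total items = 1.7573 × 19 = 33.39, rounded up to 34.

34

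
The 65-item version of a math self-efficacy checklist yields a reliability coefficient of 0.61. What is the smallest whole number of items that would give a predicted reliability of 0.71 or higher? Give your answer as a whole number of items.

Rearranging the Spearman-Brown formula for n,
n = r_target (1 − r_old) / [ r_old (1 − r_target) ]
n = 0.71(1 − 0.61) / [0.61(1 − 0.71)]
  = 0.2769 / 0.1769 = 1.5653
1.5653 × 65 = 101.74 → 102 items

102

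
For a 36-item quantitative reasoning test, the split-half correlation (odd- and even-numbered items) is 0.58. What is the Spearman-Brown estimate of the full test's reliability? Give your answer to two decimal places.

The full test is twice the length of either half (n = 2).
r_full = 2r_hh / (1 + r_hh) = 2 × 0.58 / (1 + 0.58)
r_full = 1.1600 / 1.5800 ≈ 0.7342

0.73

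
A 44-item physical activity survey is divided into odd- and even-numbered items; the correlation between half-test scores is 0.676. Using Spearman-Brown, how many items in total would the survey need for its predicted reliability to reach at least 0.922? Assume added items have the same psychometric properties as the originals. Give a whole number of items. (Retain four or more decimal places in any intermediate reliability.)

125

r_full = 2(0.676)/(1 + 0.676) = 0.8067
n = r_tgt(1 − r_full) / [r_full(1 − r_tgt)] = 0.922 × 0.1933 / (0.8067 × 0.078) ≈ 2.8324
Items = 2.8324 × 44 ≈ 124.63 → 125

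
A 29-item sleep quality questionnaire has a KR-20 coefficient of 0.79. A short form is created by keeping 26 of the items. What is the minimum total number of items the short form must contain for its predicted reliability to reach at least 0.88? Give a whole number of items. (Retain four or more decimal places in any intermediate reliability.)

57

First, r for the 26-item form: n = 26/29 = 0.8966, so r_26 = 0.8966·0.79/(1 + (0.8966 − 1)·0.79) = 0.7713
Length factor from the short form to reach 0.88: n' = 0.88(1 − 0.7713) / [0.7713(1 − 0.88)] ≈ 2.1744
Items = 2.1744 × 26 ≈ 56.53 → 57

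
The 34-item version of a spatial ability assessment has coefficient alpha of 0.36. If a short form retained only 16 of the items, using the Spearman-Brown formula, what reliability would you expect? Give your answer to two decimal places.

0.21

The new length is 16/34 = 0.4706 times the old.
r_new = (0.4706 × 0.36) / (1 + (0.4706 − 1) × 0.36)
     = 0.1694 / 0.8094 = 0.2093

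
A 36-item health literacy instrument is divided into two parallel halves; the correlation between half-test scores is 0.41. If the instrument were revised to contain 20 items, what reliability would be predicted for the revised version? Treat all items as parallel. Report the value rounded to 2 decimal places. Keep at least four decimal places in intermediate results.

0.44

Spearman-Brown correction (n = 2): r_full = 2·0.41/(1 + 0.41) = 0.5816
Then adjust to 20 items: n = 20/36 = 0.5556
r_new = n·r_full / (1 + (n − 1)·r_full) = 0.3231 / 0.7415 ≈ 0.4357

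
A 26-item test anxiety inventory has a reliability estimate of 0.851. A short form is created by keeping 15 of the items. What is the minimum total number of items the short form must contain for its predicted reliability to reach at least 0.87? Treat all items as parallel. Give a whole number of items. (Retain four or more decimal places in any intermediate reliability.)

31

Short-form reliability: n = 15/26 = 0.5769; r_15 = n·r/(1+(n−1)r) ≈ 0.7672
Then solve for n' with r_old = 0.7672, r_target = 0.87: n' = 0.87(1 − 0.7672)/[0.7672(1 − 0.87)] = 2.0307
Total items = 2.0307 × 15 = 30.46, rounded up to 31.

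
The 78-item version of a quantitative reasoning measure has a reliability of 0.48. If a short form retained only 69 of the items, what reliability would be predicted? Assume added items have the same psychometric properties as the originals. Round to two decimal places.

The new length is 69/78 = 0.8846 times the old.
r_new = (0.8846 × 0.48) / (1 + (0.8846 − 1) × 0.48)
     = 0.4246 / 0.9446 = 0.4495

0.45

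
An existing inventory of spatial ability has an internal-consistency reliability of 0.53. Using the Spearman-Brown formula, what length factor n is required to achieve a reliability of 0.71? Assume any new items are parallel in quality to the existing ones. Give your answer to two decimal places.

Spearman-Brown solved for the length factor n:
n = r_target (1 − r_old) / [ r_old (1 − r_target) ]
n = 0.71(1 − 0.53) / [0.53(1 − 0.71)]
n = 0.3337 / 0.1537 ≈ 2.1711

2.17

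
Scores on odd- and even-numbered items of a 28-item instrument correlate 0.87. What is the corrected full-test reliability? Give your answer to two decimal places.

Apply the Spearman-Brown correction with n = 2:
r_full = 2r_hh / (1 + r_hh) = 2 × 0.87 / (1 + 0.87)
       = 1.7400 / 1.8700 = 0.9305

0.93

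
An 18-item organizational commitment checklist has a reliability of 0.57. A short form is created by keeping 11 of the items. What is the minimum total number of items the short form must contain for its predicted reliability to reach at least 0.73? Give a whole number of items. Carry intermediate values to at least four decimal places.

First, r for the 11-item form: n = 11/18 = 0.6111, so r_11 = 0.6111·0.57/(1 + (0.6111 − 1)·0.57) = 0.4475
Then solve for n' with r_old = 0.4475, r_target = 0.73: n' = 0.73(1 − 0.4475)/[0.4475(1 − 0.73)] = 3.3381
Items = 3.3381 × 11 ≈ 36.72 → 37

37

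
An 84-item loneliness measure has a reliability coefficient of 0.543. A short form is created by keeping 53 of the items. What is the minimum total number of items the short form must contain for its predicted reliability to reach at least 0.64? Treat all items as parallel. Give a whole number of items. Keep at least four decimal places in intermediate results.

126

First, r for the 53-item form: n = 53/84 = 0.6310, so r_53 = 0.6310·0.543/(1 + (0.6310 − 1)·0.543) = 0.4285
Length factor from the short form to reach 0.64: n' = 0.64(1 − 0.4285) / [0.4285(1 − 0.64)] ≈ 2.3711
Total items = 2.3711 × 53 = 125.67, rounded up to 126.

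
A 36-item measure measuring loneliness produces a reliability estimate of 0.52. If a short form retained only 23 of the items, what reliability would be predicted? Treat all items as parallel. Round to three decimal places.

The new length is 23/36 = 0.6389 times the old.
By Spearman-Brown, r_new = n r / (1 + (n − 1) r).
r_new = 0.6389·0.52 / [1 + (0.6389 − 1)·0.52]
     = 0.3322 / 0.8122 = 0.4090

0.409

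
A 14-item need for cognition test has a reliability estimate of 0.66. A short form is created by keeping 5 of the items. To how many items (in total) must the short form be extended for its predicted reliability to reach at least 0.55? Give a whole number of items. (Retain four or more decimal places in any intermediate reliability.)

9

First, r for the 5-item form: n = 5/14 = 0.3571, so r_5 = 0.3571·0.66/(1 + (0.3571 − 1)·0.66) = 0.4094
Then solve for n' with r_old = 0.4094, r_target = 0.55: n' = 0.55(1 − 0.4094)/[0.4094(1 − 0.55)] = 1.7632
Total items = 1.7632 × 5 = 8.82, rounded up to 9.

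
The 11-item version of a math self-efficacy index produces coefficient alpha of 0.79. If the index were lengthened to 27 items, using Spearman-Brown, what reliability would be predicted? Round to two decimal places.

0.90

Length ratio n = 27/11 = 2.4545
By Spearman-Brown, r_new = n r / (1 + (n − 1) r).
r_new = 2.4545·0.79 / [1 + (2.4545 − 1)·0.79]
r_new = 1.9391 / 2.1491 ≈ 0.9023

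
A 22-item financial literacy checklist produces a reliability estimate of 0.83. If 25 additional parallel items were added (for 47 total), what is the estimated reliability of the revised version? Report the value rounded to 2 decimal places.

Length ratio n = 47/22 = 2.1364
By Spearman-Brown, r_new = n r / (1 + (n − 1) r).
r_new = 2.1364·0.83 / [1 + (2.1364 − 1)·0.83]
r_new = 1.7732 / 1.9432 ≈ 0.9125

0.91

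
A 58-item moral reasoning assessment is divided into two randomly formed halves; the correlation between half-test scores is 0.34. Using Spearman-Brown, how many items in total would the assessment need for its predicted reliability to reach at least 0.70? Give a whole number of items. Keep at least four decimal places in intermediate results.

132

r_full = 2(0.34)/(1 + 0.34) = 0.5075
n = r_tgt(1 − r_full) / [r_full(1 − r_tgt)] = 0.70 × 0.4925 / (0.5075 × 0.30) ≈ 2.2644
Required items = 2.2644 × 58 = 131.34, so 132 items.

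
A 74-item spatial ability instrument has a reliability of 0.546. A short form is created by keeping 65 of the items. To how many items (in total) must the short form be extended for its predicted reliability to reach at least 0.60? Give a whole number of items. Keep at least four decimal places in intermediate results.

93

Short-form reliability: n = 65/74 = 0.8784; r_65 = n·r/(1+(n−1)r) ≈ 0.5137
Length factor from the short form to reach 0.60: n' = 0.60(1 − 0.5137) / [0.5137(1 − 0.60)] ≈ 1.4200
Total items = 1.4200 × 65 = 92.30, rounded up to 93.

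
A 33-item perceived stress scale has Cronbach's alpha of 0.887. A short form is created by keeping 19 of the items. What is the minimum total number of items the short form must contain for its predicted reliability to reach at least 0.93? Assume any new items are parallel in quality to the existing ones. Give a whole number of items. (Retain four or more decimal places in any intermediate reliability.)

56

Short-form reliability: n = 19/33 = 0.5758; r_19 = n·r/(1+(n−1)r) ≈ 0.8188
Length factor from the short form to reach 0.93: n' = 0.93(1 − 0.8188) / [0.8188(1 − 0.93)] ≈ 2.9401
Total items = 2.9401 × 19 = 55.86, rounded up to 56.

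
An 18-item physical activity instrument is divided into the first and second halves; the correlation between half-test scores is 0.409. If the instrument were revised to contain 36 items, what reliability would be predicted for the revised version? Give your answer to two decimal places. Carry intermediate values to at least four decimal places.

0.73

First correct the split-half correlation to full-test reliability: r_full = 2 × 0.409 / (1 + 0.409) ≈ 0.5806
Then adjust to 36 items: n = 36/18 = 2.0000
r_new = n·r_full / (1 + (n − 1)·r_full) = 1.1612 / 1.5806 ≈ 0.7347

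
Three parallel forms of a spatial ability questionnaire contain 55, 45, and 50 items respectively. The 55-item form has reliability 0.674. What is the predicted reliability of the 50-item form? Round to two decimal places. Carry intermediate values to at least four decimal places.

0.65

The 45-item form is not needed; work directly from the 55-item form with n = 50/55 = 0.9091.
r_{50} = n·r / (1 + (n − 1)·r) = 0.6127 / 0.9387 ≈ 0.6527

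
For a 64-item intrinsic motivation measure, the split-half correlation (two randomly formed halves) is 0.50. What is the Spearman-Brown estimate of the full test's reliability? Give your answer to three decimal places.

0.667

r_full = 2(0.50) / (1 + 0.50)
r_full = 1.0000 / 1.5000 ≈ 0.6667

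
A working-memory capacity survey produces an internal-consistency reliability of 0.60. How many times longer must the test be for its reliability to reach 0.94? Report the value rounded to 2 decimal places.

n = [0.94 × 0.40] / [0.60 × 0.06]
n = 0.3760 / 0.0360 ≈ 10.4444

10.44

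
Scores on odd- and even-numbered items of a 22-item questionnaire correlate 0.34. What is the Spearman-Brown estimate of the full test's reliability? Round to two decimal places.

0.51

Apply the Spearman-Brown correction with n = 2:
r_full = 2r_hh / (1 + r_hh) = 2 × 0.34 / (1 + 0.34)
r_full = 0.6800 / 1.3400 ≈ 0.5075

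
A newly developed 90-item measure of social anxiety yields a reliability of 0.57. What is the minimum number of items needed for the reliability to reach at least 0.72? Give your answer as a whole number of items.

175

n = 0.72 × (1 − 0.57) / [ 0.57 × (1 − 0.72) ]
  = 0.3096 / 0.1596 = 1.9398
Items needed = n × 90 = 1.9398 × 90 ≈ 174.58 → round up to 175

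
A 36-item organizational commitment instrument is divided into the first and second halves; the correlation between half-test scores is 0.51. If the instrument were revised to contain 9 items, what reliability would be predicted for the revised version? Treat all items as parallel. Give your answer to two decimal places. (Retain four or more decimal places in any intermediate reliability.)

0.34

Spearman-Brown correction (n = 2): r_full = 2·0.51/(1 + 0.51) = 0.6755
Length factor from 36 to 9 items: n = 9/36 = 0.2500
r_new = n·r_full / (1 + (n − 1)·r_full) = 0.1689 / 0.4934 ≈ 0.3423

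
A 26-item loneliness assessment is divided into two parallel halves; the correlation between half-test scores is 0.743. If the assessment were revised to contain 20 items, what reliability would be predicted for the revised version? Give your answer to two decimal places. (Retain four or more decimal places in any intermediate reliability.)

Spearman-Brown correction (n = 2): r_full = 2·0.743/(1 + 0.743) = 0.8526
Then adjust to 20 items: n = 20/26 = 0.7692
r_new = n·r_full / (1 + (n − 1)·r_full) = 0.6558 / 0.8032 ≈ 0.8165

0.82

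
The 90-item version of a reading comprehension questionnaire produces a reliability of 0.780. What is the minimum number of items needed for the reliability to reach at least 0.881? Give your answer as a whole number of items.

Rearranging the Spearman-Brown formula for n,
n = r*(1 − r) / [ r (1 − r*) ]
n = 0.881(1 − 0.780) / [0.780(1 − 0.881)]
n = 0.193820 / 0.092820 ≈ 2.0881
So the test needs 2.0881 × 90 ≈ 187.93 items; rounding up, 188.

188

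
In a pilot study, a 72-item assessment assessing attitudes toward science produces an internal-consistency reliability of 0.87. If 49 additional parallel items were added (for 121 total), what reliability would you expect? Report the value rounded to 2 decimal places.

n = 121/72 = 1.6806
Apply the Spearman-Brown prophecy formula, r' = nr / [1 + (n − 1)r]:
r_new = 1.6806·0.87 / [1 + (1.6806 − 1)·0.87]
r_new = 1.4621 / 1.5921 ≈ 0.9183

0.92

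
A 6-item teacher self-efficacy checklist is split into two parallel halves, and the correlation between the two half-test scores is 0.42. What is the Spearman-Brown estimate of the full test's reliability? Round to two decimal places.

0.59

Each half is half the length of the full test, so the full test is n = 2 times a half.
r_full = 2r_hh / (1 + r_hh) = 2 × 0.42 / (1 + 0.42)
r_full = 0.8400 / 1.4200 ≈ 0.5915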